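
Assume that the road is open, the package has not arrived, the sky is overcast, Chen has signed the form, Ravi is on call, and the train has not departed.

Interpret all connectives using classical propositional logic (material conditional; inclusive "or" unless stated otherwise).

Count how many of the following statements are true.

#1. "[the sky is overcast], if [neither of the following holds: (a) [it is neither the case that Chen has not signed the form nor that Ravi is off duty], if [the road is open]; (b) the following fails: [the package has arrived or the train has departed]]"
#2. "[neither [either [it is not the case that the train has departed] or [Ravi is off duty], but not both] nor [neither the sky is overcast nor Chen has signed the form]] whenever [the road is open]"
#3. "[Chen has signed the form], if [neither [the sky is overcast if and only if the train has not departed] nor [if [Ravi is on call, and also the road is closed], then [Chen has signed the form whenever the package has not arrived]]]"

2

Let P = "the road is closed" (False), S = "Chen has signed the form" (True), U = "Ravi is on call" (True), Q = "the package has arrived" (False), V = "the train has departed" (False), R = "the sky is overcast" (True).

#1: Formalization: ((not P -> (not S nor not U)) nor not (Q or V)) -> R

not P = not False = True
not S = not True = False
not U = not True = False
not S nor not U = False nor False = True
not P -> (not S nor not U) = True -> True = True
Q or V = False or False = False
not (Q or V) = not False = True
(not P -> (not S nor not U)) nor not (Q or V) = True nor True = False
((not P -> (not S nor not U)) nor not (Q or V)) -> R = False -> True = True
Hence #1 is true.

#2: Formalization: not P -> ((not V xor not U) nor (R nor S))

not P = not False = True
not V = not False = True
not U = not True = False
not V xor not U = True xor False = True
R nor S = True nor True = False
(not V xor not U) nor (R nor S) = True nor False = False
not P -> ((not V xor not U) nor (R nor S)) = True -> False = False
So #2 is false.

#3: This is ((R iff not V) nor ((U and P) -> (not Q -> S))) -> S.

not V = not False = True
R iff not V = True iff True = True
U and P = True and False = False
not Q = not False = True
not Q -> S = True -> True = True
(U and P) -> (not Q -> S) = False -> True = True
(R iff not V) nor ((U and P) -> (not Q -> S)) = True nor True = False
((R iff not V) nor ((U and P) -> (not Q -> S))) -> S = False -> True = True
So #3 is true.

2 of the 3 statements are true (#1, #3).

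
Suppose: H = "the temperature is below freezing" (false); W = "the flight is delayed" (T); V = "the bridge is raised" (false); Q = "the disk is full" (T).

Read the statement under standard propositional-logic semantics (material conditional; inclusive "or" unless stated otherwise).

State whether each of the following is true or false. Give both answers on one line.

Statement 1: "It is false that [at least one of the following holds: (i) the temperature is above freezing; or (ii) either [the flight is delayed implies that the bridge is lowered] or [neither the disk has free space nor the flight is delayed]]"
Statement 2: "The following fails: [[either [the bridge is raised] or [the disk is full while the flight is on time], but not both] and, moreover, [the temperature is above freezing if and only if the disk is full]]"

Statement 1 F, Statement 2 T

Statement 1: Formalization: not (not H or ((W -> not V) or (not Q nor W)))

not H = not False = True
not V = not False = True
W -> not V = True -> True = True
not Q = not True = False
not Q nor W = False nor True = False
(W -> not V) or (not Q nor W) = True or False = True
not H or ((W -> not V) or (not Q nor W)) = True or True = True
not (not H or ((W -> not V) or (not Q nor W))) = not True = False
So Statement 1 is false.

Statement 2: This is not ((V xor (Q and not W)) and (not H iff Q)).

not W = not True = False
Q and not W = True and False = False
V xor (Q and not W) = False xor False = False
not H = not False = True
not H iff Q = True iff True = True
(V xor (Q and not W)) and (not H iff Q) = False and True = False
not ((V xor (Q and not W)) and (not H iff Q)) = not False = True
Hence Statement 2 is true.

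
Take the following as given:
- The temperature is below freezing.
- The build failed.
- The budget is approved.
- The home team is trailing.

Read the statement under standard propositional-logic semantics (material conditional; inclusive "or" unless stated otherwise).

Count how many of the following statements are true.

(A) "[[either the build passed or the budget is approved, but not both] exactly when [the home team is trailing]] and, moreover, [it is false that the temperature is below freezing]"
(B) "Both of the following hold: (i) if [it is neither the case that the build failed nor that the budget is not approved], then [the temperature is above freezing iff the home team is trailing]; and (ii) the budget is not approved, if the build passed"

Let Q = "the build passed" (False), R = "the budget is approved" (True), S = "the home team is leading" (False), P = "the temperature is below freezing" (True).

(A): In symbols: ((Q xor R) iff not S) and not P

Q xor R = False xor True = True
not S = not False = True
(Q xor R) iff not S = True iff True = True
not P = not True = False
((Q xor R) iff not S) and not P = True and False = False
Thus (A) is false.

(B): Parsed as ((not Q nor not R) -> (not P iff not S)) and (Q -> not R)

not Q = not False = True
not R = not True = False
not Q nor not R = True nor False = False
not P = not True = False
not S = not False = True
not P iff not S = False iff True = False
(not Q nor not R) -> (not P iff not S) = False -> False = True
not R = not True = False
Q -> not R = False -> False = True
((not Q nor not R) -> (not P iff not S)) and (Q -> not R) = True and True = True
So (B) is true.

1 of the 2 statements is true.

1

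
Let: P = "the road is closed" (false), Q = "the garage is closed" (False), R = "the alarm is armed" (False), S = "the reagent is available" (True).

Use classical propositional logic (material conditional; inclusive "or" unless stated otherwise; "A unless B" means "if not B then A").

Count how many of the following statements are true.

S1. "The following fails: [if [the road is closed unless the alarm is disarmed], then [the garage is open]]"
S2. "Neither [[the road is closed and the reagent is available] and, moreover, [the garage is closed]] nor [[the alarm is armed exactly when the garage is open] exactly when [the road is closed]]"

0

S1: Formalization: ~((P | ~R) -> ~Q)

~R = ~F = T
P | ~R = F | T = T
~Q = ~F = T
(P | ~R) -> ~Q = T -> T = T
~((P | ~R) -> ~Q) = ~T = F
Hence S1 is false.

S2: This is ((P & S) & Q) nor ((R <-> ~Q) <-> P).

P & S = F & T = F
(P & S) & Q = F & F = F
~Q = ~F = T
R <-> ~Q = F <-> T = F
(R <-> ~Q) <-> P = F <-> F = T
((P & S) & Q) nor ((R <-> ~Q) <-> P) = F nor T = F
Thus S2 is false.

Count: 0.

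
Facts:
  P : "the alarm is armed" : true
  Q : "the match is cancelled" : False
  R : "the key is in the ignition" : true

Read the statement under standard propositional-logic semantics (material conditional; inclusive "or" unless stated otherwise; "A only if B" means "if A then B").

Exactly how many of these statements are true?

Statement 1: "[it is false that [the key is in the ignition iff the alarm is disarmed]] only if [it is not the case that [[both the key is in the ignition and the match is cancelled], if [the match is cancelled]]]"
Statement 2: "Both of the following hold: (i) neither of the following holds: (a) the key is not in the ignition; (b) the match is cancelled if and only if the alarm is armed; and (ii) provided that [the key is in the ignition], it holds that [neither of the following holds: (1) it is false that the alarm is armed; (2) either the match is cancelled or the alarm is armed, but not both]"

Statement 1: This is not (R iff not P) -> not (Q -> (R and Q)).

not P = not True = False
R iff not P = True iff False = False
not (R iff not P) = not False = True
R and Q = True and False = False
Q -> (R and Q) = False -> False = True
not (Q -> (R and Q)) = not True = False
not (R iff not P) -> not (Q -> (R and Q)) = True -> False = False
Thus Statement 1 is false.

Statement 2: Formalization: (not R nor (Q iff P)) and (R -> (not P nor (Q xor P)))

not R = not True = False
Q iff P = False iff True = False
not R nor (Q iff P) = False nor False = True
not P = not True = False
Q xor P = False xor True = True
not P nor (Q xor P) = False nor True = False
R -> (not P nor (Q xor P)) = True -> False = False
(not R nor (Q iff P)) and (R -> (not P nor (Q xor P))) = True and False = False
So Statement 2 is false.

True statements: 0 (none).

0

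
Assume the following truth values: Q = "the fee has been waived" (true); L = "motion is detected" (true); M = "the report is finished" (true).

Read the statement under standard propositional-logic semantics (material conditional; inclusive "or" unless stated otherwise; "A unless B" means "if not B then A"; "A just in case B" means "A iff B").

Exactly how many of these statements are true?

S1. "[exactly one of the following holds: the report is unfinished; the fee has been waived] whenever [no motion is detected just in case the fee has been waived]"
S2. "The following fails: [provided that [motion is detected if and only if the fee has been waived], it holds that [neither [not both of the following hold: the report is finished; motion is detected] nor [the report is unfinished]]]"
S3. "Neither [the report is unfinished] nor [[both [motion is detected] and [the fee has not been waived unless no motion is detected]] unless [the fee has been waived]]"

S1: Formalization: (not L iff Q) -> (not M xor Q)

not L = not True = False
not L iff Q = False iff True = False
not M = not True = False
not M xor Q = False xor True = True
(not L iff Q) -> (not M xor Q) = False -> True = True
Hence S1 is true.

S2: Formalization: not ((L iff Q) -> ((M nand L) nor not M))

L iff Q = True iff True = True
M nand L = True nand True = False
not M = not True = False
(M nand L) nor not M = False nor False = True
(L iff Q) -> ((M nand L) nor not M) = True -> True = True
not ((L iff Q) -> ((M nand L) nor not M)) = not True = False
Hence S2 is false.

S3: Formalization: not M nor ((L and (not Q or not L)) or Q)

not M = not True = False
not Q = not True = False
not L = not True = False
not Q or not L = False or False = False
L and (not Q or not L) = True and False = False
(L and (not Q or not L)) or Q = False or True = True
not M nor ((L and (not Q or not L)) or Q) = False nor True = False
Thus S3 is false.

1 of the 3 statements is true.

1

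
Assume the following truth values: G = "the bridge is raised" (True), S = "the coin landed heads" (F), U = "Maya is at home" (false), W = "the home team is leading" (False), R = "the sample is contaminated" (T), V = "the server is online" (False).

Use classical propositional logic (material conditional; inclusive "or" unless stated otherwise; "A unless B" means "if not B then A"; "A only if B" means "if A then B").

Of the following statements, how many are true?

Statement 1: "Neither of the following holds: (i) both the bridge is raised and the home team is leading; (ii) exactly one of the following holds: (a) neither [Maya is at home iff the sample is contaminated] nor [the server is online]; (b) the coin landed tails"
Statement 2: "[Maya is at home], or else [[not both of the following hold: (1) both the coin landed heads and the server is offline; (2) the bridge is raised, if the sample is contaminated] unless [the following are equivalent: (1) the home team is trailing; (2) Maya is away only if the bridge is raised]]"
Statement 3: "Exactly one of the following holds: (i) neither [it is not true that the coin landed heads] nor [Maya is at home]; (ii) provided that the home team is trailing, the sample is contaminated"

3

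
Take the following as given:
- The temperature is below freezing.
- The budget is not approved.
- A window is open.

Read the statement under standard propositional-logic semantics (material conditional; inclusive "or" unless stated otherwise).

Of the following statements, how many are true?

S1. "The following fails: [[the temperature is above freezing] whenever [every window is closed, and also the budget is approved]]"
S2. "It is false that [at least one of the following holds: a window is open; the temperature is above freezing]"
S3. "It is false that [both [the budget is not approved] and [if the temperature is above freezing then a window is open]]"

Let R = "a window is open" (T), Q = "the budget is approved" (F), P = "the temperature is below freezing" (T).

S1: Parsed as ¬((¬R ∧ Q) → ¬P)

¬R = ¬T = F
¬R ∧ Q = F ∧ F = F
¬P = ¬T = F
(¬R ∧ Q) → ¬P = F → F = T
¬((¬R ∧ Q) → ¬P) = ¬T = F
So S1 is false.

S2: Parsed as ¬(R ∨ ¬P)

¬P = ¬T = F
R ∨ ¬P = T ∨ F = T
¬(R ∨ ¬P) = ¬T = F
Thus S2 is false.

S3: In symbols: ¬(¬Q ∧ (¬P → R))

¬Q = ¬F = T
¬P = ¬T = F
¬P → R = F → T = T
¬Q ∧ (¬P → R) = T ∧ T = T
¬(¬Q ∧ (¬P → R)) = ¬T = F
So S3 is false.

True statements: 0 (none).

0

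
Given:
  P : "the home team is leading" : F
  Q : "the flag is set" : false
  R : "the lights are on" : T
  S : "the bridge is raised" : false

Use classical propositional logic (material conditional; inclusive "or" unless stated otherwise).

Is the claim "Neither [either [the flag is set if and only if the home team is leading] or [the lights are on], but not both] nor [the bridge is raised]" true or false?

True.

Values: Q=False, P=False, R=True, S=False.
Formalization: ((Q iff P) xor R) nor S

Q iff P = False iff False = True
(Q iff P) xor R = True xor True = False
((Q iff P) xor R) nor S = False nor False = True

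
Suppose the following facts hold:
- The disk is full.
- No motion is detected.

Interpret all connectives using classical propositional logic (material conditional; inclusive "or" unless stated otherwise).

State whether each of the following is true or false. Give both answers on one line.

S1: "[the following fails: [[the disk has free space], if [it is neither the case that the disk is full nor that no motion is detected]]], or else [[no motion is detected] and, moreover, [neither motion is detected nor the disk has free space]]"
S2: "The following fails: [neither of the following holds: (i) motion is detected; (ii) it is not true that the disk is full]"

Let P = "the disk is full" (True), Q = "motion is detected" (False).

S1: In symbols: not ((P nor not Q) -> not P) or (not Q and (Q nor not P))

not Q = not False = True
P nor not Q = True nor True = False
not P = not True = False
(P nor not Q) -> not P = False -> False = True
not ((P nor not Q) -> not P) = not True = False
not Q = not False = True
not P = not True = False
Q nor not P = False nor False = True
not Q and (Q nor not P) = True and True = True
not ((P nor not Q) -> not P) or (not Q and (Q nor not P)) = False or True = True
Thus S1 is true.

S2: This is not (Q nor not P).

not P = not True = False
Q nor not P = False nor False = True
not (Q nor not P) = not True = False
Hence S2 is false.

S1 T / S2 F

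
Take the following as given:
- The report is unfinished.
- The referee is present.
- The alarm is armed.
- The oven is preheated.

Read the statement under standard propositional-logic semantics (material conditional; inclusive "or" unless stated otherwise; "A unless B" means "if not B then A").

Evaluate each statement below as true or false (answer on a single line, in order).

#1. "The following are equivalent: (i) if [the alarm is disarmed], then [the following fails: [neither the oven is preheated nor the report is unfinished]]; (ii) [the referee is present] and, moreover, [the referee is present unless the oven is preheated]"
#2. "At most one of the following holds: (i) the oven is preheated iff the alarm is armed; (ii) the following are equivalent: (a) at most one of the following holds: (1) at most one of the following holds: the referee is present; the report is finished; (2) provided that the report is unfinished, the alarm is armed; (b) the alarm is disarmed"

Let U = "the alarm is armed" (T), W = "the oven is preheated" (T), M = "the report is finished" (F), V = "the referee is present" (T).

#1: Parsed as (~U -> ~(W nor ~M)) <-> (V & (V | W))

~U = ~T = F
~M = ~F = T
W nor ~M = T nor T = F
~(W nor ~M) = ~F = T
~U -> ~(W nor ~M) = F -> T = T
V | W = T | T = T
V & (V | W) = T & T = T
(~U -> ~(W nor ~M)) <-> (V & (V | W)) = T <-> T = T
Thus #1 is true.

#2: This is (W <-> U) nand (((V nand M) nand (~M -> U)) <-> ~U).

W <-> U = T <-> T = T
V nand M = T nand F = T
~M = ~F = T
~M -> U = T -> T = T
(V nand M) nand (~M -> U) = T nand T = F
~U = ~T = F
((V nand M) nand (~M -> U)) <-> ~U = F <-> F = T
(W <-> U) nand (((V nand M) nand (~M -> U)) <-> ~U) = T nand T = F
Hence #2 is false.

#1 T; #2 F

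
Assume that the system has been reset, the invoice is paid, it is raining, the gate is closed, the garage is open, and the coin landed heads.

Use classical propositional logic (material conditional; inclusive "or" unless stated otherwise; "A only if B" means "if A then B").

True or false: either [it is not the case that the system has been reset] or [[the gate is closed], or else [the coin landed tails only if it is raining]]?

Let N = "the system has been reset" (True), Q = "the gate is open" (False), S = "the coin landed heads" (True), P = "it is raining" (True).
This is not N or (not Q or (not S -> P)).

not N = not True = False
not Q = not False = True
not S = not True = False
not S -> P = False -> True = True
not Q or (not S -> P) = True or True = True
not N or (not Q or (not S -> P)) = False or True = True

The statement is true.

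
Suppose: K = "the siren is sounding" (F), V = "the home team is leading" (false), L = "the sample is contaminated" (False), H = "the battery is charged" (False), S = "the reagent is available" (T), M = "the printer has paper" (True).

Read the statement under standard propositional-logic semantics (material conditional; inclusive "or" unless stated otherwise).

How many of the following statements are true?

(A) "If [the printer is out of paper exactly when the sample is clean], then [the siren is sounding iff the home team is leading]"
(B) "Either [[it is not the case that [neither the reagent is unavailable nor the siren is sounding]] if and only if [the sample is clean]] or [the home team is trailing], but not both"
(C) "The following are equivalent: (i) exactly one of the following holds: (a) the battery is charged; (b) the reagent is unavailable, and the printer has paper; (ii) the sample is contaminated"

(A): Parsed as (~M <-> ~L) -> (K <-> V)

~M = ~T = F
~L = ~F = T
~M <-> ~L = F <-> T = F
K <-> V = F <-> F = T
(~M <-> ~L) -> (K <-> V) = F -> T = T
Thus (A) is true.

(B): In symbols: (~(~S nor K) <-> ~L) xor ~V

~S = ~T = F
~S nor K = F nor F = T
~(~S nor K) = ~T = F
~L = ~F = T
~(~S nor K) <-> ~L = F <-> T = F
~V = ~F = T
(~(~S nor K) <-> ~L) xor ~V = F xor T = T
So (B) is true.

(C): In symbols: (H xor (~S & M)) <-> L

~S = ~T = F
~S & M = F & T = F
H xor (~S & M) = F xor F = F
(H xor (~S & M)) <-> L = F <-> F = T
Hence (C) is true.

True statements: 3.

3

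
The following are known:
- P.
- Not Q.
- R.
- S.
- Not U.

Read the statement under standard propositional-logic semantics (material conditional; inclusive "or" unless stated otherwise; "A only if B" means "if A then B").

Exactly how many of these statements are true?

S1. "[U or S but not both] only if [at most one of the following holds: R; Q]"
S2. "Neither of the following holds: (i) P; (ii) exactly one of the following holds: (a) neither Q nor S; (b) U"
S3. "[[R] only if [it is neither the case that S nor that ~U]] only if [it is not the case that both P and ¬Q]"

2

S1: In symbols: (U xor S) -> (R nand Q)

U xor S = False xor True = True
R nand Q = True nand False = True
(U xor S) -> (R nand Q) = True -> True = True
So S1 is true.

S2: Parsed as P nor ((Q nor S) xor U)

Q nor S = False nor True = False
(Q nor S) xor U = False xor False = False
P nor ((Q nor S) xor U) = True nor False = False
Hence S2 is false.

S3: In symbols: (R -> (S nor not U)) -> (P nand not Q)

not U = not False = True
S nor not U = True nor True = False
R -> (S nor not U) = True -> False = False
not Q = not False = True
P nand not Q = True nand True = False
(R -> (S nor not U)) -> (P nand not Q) = False -> False = True
Thus S3 is true.

Count: 2.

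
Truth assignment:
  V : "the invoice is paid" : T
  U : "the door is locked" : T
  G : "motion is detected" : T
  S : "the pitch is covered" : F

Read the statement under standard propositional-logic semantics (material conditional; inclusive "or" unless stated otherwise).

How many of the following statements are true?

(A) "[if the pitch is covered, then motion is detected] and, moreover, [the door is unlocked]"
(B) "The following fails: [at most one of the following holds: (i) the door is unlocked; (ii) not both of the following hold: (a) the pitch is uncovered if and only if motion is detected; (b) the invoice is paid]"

0

(A): Parsed as (S -> G) and not U

S -> G = False -> True = True
not U = not True = False
(S -> G) and not U = True and False = False
So (A) is false.

(B): Parsed as not (not U nand ((not S iff G) nand V))

not U = not True = False
not S = not False = True
not S iff G = True iff True = True
(not S iff G) nand V = True nand True = False
not U nand ((not S iff G) nand V) = False nand False = True
not (not U nand ((not S iff G) nand V)) = not True = False
Hence (B) is false.

0 of the 2 statements are true (none).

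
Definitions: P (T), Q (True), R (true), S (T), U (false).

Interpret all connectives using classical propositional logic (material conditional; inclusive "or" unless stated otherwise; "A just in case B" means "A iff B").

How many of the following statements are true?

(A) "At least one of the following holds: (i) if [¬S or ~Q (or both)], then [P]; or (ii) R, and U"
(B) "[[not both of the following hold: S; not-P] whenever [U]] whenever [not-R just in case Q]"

(A): In symbols: ((~S | ~Q) -> P) | (R & U)

~S = ~T = F
~Q = ~T = F
~S | ~Q = F | F = F
(~S | ~Q) -> P = F -> T = T
R & U = T & F = F
((~S | ~Q) -> P) | (R & U) = T | F = T
Hence (A) is true.

(B): In symbols: (~R <-> Q) -> (U -> (S nand ~P))

~R = ~T = F
~R <-> Q = F <-> T = F
~P = ~T = F
S nand ~P = T nand F = T
U -> (S nand ~P) = F -> T = T
(~R <-> Q) -> (U -> (S nand ~P)) = F -> T = T
So (B) is true.

True statements: 2.

2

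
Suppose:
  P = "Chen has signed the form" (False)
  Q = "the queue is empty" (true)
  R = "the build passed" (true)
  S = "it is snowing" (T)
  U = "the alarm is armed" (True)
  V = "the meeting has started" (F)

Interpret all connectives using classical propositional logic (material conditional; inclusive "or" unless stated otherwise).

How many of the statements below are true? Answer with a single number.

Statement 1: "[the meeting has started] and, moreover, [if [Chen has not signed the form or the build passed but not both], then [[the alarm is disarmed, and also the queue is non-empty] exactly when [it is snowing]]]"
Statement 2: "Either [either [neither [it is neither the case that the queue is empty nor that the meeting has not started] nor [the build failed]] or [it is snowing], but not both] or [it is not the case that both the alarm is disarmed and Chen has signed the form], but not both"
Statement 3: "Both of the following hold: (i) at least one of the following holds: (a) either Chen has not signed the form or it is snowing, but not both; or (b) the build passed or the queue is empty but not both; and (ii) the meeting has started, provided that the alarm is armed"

1

Statement 1: Parsed as V and ((not P xor R) -> ((not U and not Q) iff S))

not P = not False = True
not P xor R = True xor True = False
not U = not True = False
not Q = not True = False
not U and not Q = False and False = False
(not U and not Q) iff S = False iff True = False
(not P xor R) -> ((not U and not Q) iff S) = False -> False = True
V and ((not P xor R) -> ((not U and not Q) iff S)) = False and True = False
Hence Statement 1 is false.

Statement 2: This is (((Q nor not V) nor not R) xor S) xor (not U nand P).

not V = not False = True
Q nor not V = True nor True = False
not R = not True = False
(Q nor not V) nor not R = False nor False = True
((Q nor not V) nor not R) xor S = True xor True = False
not U = not True = False
not U nand P = False nand False = True
(((Q nor not V) nor not R) xor S) xor (not U nand P) = False xor True = True
Hence Statement 2 is true.

Statement 3: Parsed as ((not P xor S) or (R xor Q)) and (U -> V)

not P = not False = True
not P xor S = True xor True = False
R xor Q = True xor True = False
(not P xor S) or (R xor Q) = False or False = False
U -> V = True -> False = False
((not P xor S) or (R xor Q)) and (U -> V) = False and False = False
So Statement 3 is false.

1 of the 3 statements is true.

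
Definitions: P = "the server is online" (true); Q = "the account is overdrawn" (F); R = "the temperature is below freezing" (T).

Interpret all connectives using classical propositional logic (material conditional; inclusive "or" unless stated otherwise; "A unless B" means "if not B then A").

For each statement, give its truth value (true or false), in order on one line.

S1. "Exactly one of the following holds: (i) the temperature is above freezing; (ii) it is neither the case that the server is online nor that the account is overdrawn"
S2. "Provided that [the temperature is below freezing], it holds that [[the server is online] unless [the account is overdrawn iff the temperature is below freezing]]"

S1: In symbols: ¬R ⊕ (P ↓ Q)

¬R = ¬T = F
P ↓ Q = T ↓ F = F
¬R ⊕ (P ↓ Q) = F ⊕ F = F
Hence S1 is false.

S2: Parsed as R → (P ∨ (Q ↔ R))

Q ↔ R = F ↔ T = F
P ∨ (Q ↔ R) = T ∨ F = T
R → (P ∨ (Q ↔ R)) = T → T = T
So S2 is true.

S1 false; S2 true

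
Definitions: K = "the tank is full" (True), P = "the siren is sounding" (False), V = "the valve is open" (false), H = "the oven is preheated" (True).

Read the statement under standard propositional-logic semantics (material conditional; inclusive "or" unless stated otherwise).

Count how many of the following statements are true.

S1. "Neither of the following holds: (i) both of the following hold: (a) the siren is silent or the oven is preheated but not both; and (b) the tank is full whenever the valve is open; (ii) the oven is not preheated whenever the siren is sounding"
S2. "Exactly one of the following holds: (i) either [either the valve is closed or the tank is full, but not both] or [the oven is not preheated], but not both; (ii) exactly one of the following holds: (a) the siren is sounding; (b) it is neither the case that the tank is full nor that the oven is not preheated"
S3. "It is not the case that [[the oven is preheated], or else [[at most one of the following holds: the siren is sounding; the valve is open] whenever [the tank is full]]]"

0

S1: This is ((~P xor H) & (V -> K)) nor (P -> ~H).

~P = ~F = T
~P xor H = T xor T = F
V -> K = F -> T = T
(~P xor H) & (V -> K) = F & T = F
~H = ~T = F
P -> ~H = F -> F = T
((~P xor H) & (V -> K)) nor (P -> ~H) = F nor T = F
Thus S1 is false.

S2: Parsed as ((~V xor K) xor ~H) xor (P xor (K nor ~H))

~V = ~F = T
~V xor K = T xor T = F
~H = ~T = F
(~V xor K) xor ~H = F xor F = F
~H = ~T = F
K nor ~H = T nor F = F
P xor (K nor ~H) = F xor F = F
((~V xor K) xor ~H) xor (P xor (K nor ~H)) = F xor F = F
So S2 is false.

S3: Formalization: ~(H | (K -> (P nand V)))

P nand V = F nand F = T
K -> (P nand V) = T -> T = T
H | (K -> (P nand V)) = T | T = T
~(H | (K -> (P nand V))) = ~T = F
Hence S3 is false.

Count: 0.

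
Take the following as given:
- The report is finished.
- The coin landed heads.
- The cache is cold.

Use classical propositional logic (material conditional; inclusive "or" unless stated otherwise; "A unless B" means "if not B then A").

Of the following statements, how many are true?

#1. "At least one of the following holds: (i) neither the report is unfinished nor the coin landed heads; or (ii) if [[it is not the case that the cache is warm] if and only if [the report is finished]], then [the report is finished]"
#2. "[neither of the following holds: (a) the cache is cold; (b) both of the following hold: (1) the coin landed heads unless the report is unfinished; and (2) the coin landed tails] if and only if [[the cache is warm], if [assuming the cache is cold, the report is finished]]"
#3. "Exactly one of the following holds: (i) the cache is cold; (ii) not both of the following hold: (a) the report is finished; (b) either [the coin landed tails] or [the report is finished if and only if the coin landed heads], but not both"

3

Let P = "the report is finished" (T), Q = "the coin landed heads" (T), R = "the cache is warm" (F).

#1: In symbols: (~P nor Q) | ((~R <-> P) -> P)

~P = ~T = F
~P nor Q = F nor T = F
~R = ~F = T
~R <-> P = T <-> T = T
(~R <-> P) -> P = T -> T = T
(~P nor Q) | ((~R <-> P) -> P) = F | T = T
Hence #1 is true.

#2: Parsed as (~R nor ((Q | ~P) & ~Q)) <-> ((~R -> P) -> R)

~R = ~F = T
~P = ~T = F
Q | ~P = T | F = T
~Q = ~T = F
(Q | ~P) & ~Q = T & F = F
~R nor ((Q | ~P) & ~Q) = T nor F = F
~R = ~F = T
~R -> P = T -> T = T
(~R -> P) -> R = T -> F = F
(~R nor ((Q | ~P) & ~Q)) <-> ((~R -> P) -> R) = F <-> F = T
So #2 is true.

#3: This is ~R xor (P nand (~Q xor (P <-> Q))).

~R = ~F = T
~Q = ~T = F
P <-> Q = T <-> T = T
~Q xor (P <-> Q) = F xor T = T
P nand (~Q xor (P <-> Q)) = T nand T = F
~R xor (P nand (~Q xor (P <-> Q))) = T xor F = T
Thus #3 is true.

Count: 3.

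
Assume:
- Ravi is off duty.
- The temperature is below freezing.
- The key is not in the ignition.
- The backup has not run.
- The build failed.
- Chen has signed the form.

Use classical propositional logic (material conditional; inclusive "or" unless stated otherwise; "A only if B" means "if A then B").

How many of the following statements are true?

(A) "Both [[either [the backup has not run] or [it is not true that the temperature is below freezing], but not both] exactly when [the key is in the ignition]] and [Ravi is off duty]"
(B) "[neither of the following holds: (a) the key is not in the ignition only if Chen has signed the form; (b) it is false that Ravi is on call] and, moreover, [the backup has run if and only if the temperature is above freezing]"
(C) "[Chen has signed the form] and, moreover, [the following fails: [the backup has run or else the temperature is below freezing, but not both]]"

0

Let S = "the backup has run" (False), Q = "the temperature is below freezing" (True), R = "the key is in the ignition" (False), P = "Ravi is on call" (False), V = "Chen has signed the form" (True).

(A): Parsed as ((not S xor not Q) iff R) and not P

not S = not False = True
not Q = not True = False
not S xor not Q = True xor False = True
(not S xor not Q) iff R = True iff False = False
not P = not False = True
((not S xor not Q) iff R) and not P = False and True = False
Thus (A) is false.

(B): Formalization: ((not R -> V) nor not P) and (S iff not Q)

not R = not False = True
not R -> V = True -> True = True
not P = not False = True
(not R -> V) nor not P = True nor True = False
not Q = not True = False
S iff not Q = False iff False = True
((not R -> V) nor not P) and (S iff not Q) = False and True = False
Hence (B) is false.

(C): This is V and not (S xor Q).

S xor Q = False xor True = True
not (S xor Q) = not True = False
V and not (S xor Q) = True and False = False
So (C) is false.

Count: 0.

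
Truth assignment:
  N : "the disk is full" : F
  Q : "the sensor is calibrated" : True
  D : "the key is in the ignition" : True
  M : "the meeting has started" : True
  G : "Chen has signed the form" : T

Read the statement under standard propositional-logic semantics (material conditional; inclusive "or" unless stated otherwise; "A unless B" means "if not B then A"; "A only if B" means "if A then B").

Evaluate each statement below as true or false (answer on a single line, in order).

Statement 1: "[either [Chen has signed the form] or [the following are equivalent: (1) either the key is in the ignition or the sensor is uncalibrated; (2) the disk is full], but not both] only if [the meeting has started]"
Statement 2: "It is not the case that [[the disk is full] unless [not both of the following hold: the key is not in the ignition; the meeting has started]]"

Statement 1 true; Statement 2 false

Statement 1: This is (G xor ((D or not Q) iff N)) -> M.

not Q = not True = False
D or not Q = True or False = True
(D or not Q) iff N = True iff False = False
G xor ((D or not Q) iff N) = True xor False = True
(G xor ((D or not Q) iff N)) -> M = True -> True = True
Thus Statement 1 is true.

Statement 2: In symbols: not (N or (not D nand M))

not D = not True = False
not D nand M = False nand True = True
N or (not D nand M) = False or True = True
not (N or (not D nand M)) = not True = False
Hence Statement 2 is false.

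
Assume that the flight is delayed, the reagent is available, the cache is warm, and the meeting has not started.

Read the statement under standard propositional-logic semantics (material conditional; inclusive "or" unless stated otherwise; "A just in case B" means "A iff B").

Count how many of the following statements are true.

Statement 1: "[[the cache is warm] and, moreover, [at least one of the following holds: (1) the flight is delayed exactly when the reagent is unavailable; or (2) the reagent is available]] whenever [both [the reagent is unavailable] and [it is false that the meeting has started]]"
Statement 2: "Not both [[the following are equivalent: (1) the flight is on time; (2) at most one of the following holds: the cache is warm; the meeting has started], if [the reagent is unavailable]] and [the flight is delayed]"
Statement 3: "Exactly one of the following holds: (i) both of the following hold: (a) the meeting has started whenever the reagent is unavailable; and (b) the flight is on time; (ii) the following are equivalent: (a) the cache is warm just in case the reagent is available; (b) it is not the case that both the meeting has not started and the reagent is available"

1

Let H = "the reagent is available" (True), N = "the meeting has started" (False), D = "the cache is warm" (True), K = "the flight is delayed" (True).

Statement 1: This is (not H and not N) -> (D and ((K iff not H) or H)).

not H = not True = False
not N = not False = True
not H and not N = False and True = False
not H = not True = False
K iff not H = True iff False = False
(K iff not H) or H = False or True = True
D and ((K iff not H) or H) = True and True = True
(not H and not N) -> (D and ((K iff not H) or H)) = False -> True = True
Hence Statement 1 is true.

Statement 2: This is (not H -> (not K iff (D nand N))) nand K.

not H = not True = False
not K = not True = False
D nand N = True nand False = True
not K iff (D nand N) = False iff True = False
not H -> (not K iff (D nand N)) = False -> False = True
(not H -> (not K iff (D nand N))) nand K = True nand True = False
Hence Statement 2 is false.

Statement 3: Parsed as ((not H -> N) and not K) xor ((D iff H) iff (not N nand H))

not H = not True = False
not H -> N = False -> False = True
not K = not True = False
(not H -> N) and not K = True and False = False
D iff H = True iff True = True
not N = not False = True
not N nand H = True nand True = False
(D iff H) iff (not N nand H) = True iff False = False
((not H -> N) and not K) xor ((D iff H) iff (not N nand H)) = False xor False = False
So Statement 3 is false.

True statements: 1 (Statement 1).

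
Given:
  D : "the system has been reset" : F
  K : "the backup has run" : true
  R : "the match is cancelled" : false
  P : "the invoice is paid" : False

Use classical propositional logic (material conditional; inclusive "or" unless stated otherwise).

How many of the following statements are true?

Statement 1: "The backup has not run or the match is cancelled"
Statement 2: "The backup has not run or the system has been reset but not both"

0

Statement 1: In symbols: ~K | R

~K = ~T = F
~K | R = F | F = F
Hence Statement 1 is false.

Statement 2: Parsed as ~K xor D

~K = ~T = F
~K xor D = F xor F = F
Hence Statement 2 is false.

True statements: 0 (none).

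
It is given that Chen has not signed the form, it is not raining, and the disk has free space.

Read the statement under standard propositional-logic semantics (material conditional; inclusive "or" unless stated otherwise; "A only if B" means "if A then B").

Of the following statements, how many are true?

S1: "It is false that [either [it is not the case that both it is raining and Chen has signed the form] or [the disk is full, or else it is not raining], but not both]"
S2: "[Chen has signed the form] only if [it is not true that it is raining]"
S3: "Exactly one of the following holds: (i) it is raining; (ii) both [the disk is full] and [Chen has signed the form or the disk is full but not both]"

2

Let Q = "it is raining" (False), P = "Chen has signed the form" (False), R = "the disk is full" (False).

S1: Parsed as not ((Q nand P) xor (R or not Q))

Q nand P = False nand False = True
not Q = not False = True
R or not Q = False or True = True
(Q nand P) xor (R or not Q) = True xor True = False
not ((Q nand P) xor (R or not Q)) = not False = True
Thus S1 is true.

S2: Formalization: P -> not Q

not Q = not False = True
P -> not Q = False -> True = True
Hence S2 is true.

S3: In symbols: Q xor (R and (P xor R))

P xor R = False xor False = False
R and (P xor R) = False and False = False
Q xor (R and (P xor R)) = False xor False = False
Thus S3 is false.

True statements: 2 (S1, S2).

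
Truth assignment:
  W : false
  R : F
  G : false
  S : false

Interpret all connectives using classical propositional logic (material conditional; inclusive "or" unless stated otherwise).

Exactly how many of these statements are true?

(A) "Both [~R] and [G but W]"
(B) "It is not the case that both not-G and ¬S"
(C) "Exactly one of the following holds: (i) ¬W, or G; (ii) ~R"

0

(A): Formalization: not R and (G and W)

not R = not False = True
G and W = False and False = False
not R and (G and W) = True and False = False
Hence (A) is false.

(B): In symbols: not G nand not S

not G = not False = True
not S = not False = True
not G nand not S = True nand True = False
Hence (B) is false.

(C): This is (not W or G) xor not R.

not W = not False = True
not W or G = True or False = True
not R = not False = True
(not W or G) xor not R = True xor True = False
Thus (C) is false.

0 of the 3 statements are true (none).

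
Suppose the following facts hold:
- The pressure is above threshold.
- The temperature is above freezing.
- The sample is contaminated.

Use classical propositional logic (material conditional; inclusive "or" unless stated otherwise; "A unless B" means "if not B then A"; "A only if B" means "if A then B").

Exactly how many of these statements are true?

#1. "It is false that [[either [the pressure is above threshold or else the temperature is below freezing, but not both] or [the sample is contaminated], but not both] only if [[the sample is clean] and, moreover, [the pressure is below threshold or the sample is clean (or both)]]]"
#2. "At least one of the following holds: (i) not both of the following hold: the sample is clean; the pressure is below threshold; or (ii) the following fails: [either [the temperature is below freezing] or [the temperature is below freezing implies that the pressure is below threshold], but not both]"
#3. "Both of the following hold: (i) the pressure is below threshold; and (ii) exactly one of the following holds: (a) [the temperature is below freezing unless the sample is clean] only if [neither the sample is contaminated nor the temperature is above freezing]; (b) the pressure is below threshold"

1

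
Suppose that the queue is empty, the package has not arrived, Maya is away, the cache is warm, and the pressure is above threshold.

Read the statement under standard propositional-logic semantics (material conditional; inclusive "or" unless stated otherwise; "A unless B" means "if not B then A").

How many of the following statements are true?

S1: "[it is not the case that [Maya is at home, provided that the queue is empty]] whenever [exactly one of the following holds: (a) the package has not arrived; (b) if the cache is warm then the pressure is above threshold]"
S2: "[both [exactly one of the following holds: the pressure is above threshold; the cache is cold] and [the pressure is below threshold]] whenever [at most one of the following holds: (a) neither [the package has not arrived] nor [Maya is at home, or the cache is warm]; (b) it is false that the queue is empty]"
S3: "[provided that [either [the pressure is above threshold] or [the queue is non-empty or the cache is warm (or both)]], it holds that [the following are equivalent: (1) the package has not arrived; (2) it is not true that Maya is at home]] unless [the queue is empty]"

Let N = "the package has arrived" (False), R = "the cache is warm" (True), L = "the pressure is above threshold" (True), H = "the queue is empty" (True), S = "Maya is at home" (False).

S1: This is (not N xor (R -> L)) -> not (H -> S).

not N = not False = True
R -> L = True -> True = True
not N xor (R -> L) = True xor True = False
H -> S = True -> False = False
not (H -> S) = not False = True
(not N xor (R -> L)) -> not (H -> S) = False -> True = True
So S1 is true.

S2: This is ((not N nor (S or R)) nand not H) -> ((L xor not R) and not L).

not N = not False = True
S or R = False or True = True
not N nor (S or R) = True nor True = False
not H = not True = False
(not N nor (S or R)) nand not H = False nand False = True
not R = not True = False
L xor not R = True xor False = True
not L = not True = False
(L xor not R) and not L = True and False = False
((not N nor (S or R)) nand not H) -> ((L xor not R) and not L) = True -> False = False
Hence S2 is false.

S3: In symbols: ((L or (not H or R)) -> (not N iff not S)) or H

not H = not True = False
not H or R = False or True = True
L or (not H or R) = True or True = True
not N = not False = True
not S = not False = True
not N iff not S = True iff True = True
(L or (not H or R)) -> (not N iff not S) = True -> True = True
((L or (not H or R)) -> (not N iff not S)) or H = True or True = True
Thus S3 is true.

Count: 2.

2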